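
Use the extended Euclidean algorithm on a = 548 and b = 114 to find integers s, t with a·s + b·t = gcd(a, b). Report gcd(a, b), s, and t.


Euclidean algorithm on (548, 114) — divide until remainder is 0:
  548 = 4 · 114 + 92
  114 = 1 · 92 + 22
  92 = 4 · 22 + 4
  22 = 5 · 4 + 2
  4 = 2 · 2 + 0
gcd(548, 114) = 2.
Track Bezout coefficients alongside the remainders: start with r₀ = 548 = a·1 + b·0 (s = 1, t = 0) and r₁ = 114 = a·0 + b·1 (s = 0, t = 1); each new remainder r_{k+1} = r_{k-1} − q_k·r_k inherits s_{k+1} = s_{k-1} − q_k·s_k, t_{k+1} = t_{k-1} − q_k·t_k, so r_k = a·s_k + b·t_k at every step:
  q = 4: r = 92, s = 1 − 4·0 = 1, t = 0 − 4·1 = -4  (check: 548·1 + 114·(-4) = 92)
  q = 1: r = 22, s = 0 − 1·1 = -1, t = 1 − 1·(-4) = 5  (check: 548·(-1) + 114·5 = 22)
  q = 4: r = 4, s = 1 − 4·(-1) = 5, t = -4 − 4·5 = -24  (check: 548·5 + 114·(-24) = 4)
  q = 5: r = 2, s = -1 − 5·5 = -26, t = 5 − 5·(-24) = 125  (check: 548·(-26) + 114·125 = 2)
The row with r = 2 (the gcd) gives the Bezout coefficients s = -26, t = 125.
Result: 548 · (-26) + 114 · (125) = 2.

gcd(548, 114) = 2; s = -26, t = 125 (check: 548·(-26) + 114·125 = 2).


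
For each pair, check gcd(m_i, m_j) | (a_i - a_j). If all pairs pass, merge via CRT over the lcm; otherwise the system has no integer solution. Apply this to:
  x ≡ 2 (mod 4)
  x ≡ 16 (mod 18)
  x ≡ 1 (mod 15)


Moduli 4, 18, 15 are not pairwise coprime, so CRT works modulo lcm(m_i) when all pairwise compatibility conditions hold.
Pairwise compatibility: gcd(m_i, m_j) must divide a_i - a_j for every pair.
Merge one congruence at a time:
  Start: x ≡ 2 (mod 4).
  Combine with x ≡ 16 (mod 18): gcd(4, 18) = 2; 16 - 2 = 14, which IS divisible by 2, so compatible.
    Write x = 2 + 4·t and substitute into x ≡ 16 (mod 18): 4·t ≡ 16 − 2 = 14 (mod 18).
    Divide the congruence (and modulus) by g = 2: 2·t ≡ 7 (mod 9).
    The inverse of 2 mod 9 is 5 (since 2·5 = 10 = 1·9 + 1), so t ≡ 5·7 = 35 ≡ 8 (mod 9).
    Then x = 2 + 4·8 = 34, valid modulo lcm(4, 18) = 36: x ≡ 34 (mod 36).
  Combine with x ≡ 1 (mod 15): gcd(36, 15) = 3; 1 - 34 = -33, which IS divisible by 3, so compatible.
    Write x = 34 + 36·t and substitute into x ≡ 1 (mod 15): 36·t ≡ 1 − 34 = -33 (mod 15).
    Divide the congruence (and modulus) by g = 3: 12·t ≡ -11 (mod 5).
    Reduce coefficients mod 5: 2·t ≡ 4 (mod 5).
    The inverse of 2 mod 5 is 3 (since 2·3 = 6 = 1·5 + 1), so t ≡ 3·4 = 12 ≡ 2 (mod 5).
    Then x = 34 + 36·2 = 106, valid modulo lcm(36, 15) = 180: x ≡ 106 (mod 180).
Verify: 106 mod 4 = 2, 106 mod 18 = 16, 106 mod 15 = 1.

x ≡ 106 (mod 180).


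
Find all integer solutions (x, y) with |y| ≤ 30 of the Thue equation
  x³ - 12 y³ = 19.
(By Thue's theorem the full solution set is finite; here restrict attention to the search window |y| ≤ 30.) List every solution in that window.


The equation is x³ - 12y³ = 19. For fixed y, x³ = 12·y³ + 19, so a solution requires the RHS to be a perfect cube.
Strategy: iterate y from -30 to 30, compute RHS = 12·y³ + 19, and check whether it is a (positive or negative) perfect cube.
Check small values of y:
  y = 0: RHS = 19 is not a perfect cube.
  y = 1: RHS = 31 is not a perfect cube.
  y = -1: RHS = 7 is not a perfect cube.
  y = 2: RHS = 115 is not a perfect cube.
  y = -2: RHS = -77 is not a perfect cube.
  y = 3: RHS = 343 = (7)³ ⇒ x = 7 works.
  y = -3: RHS = -305 is not a perfect cube.
Continuing the search up to |y| = 30 finds no further solutions beyond those listed.
Collected solutions: (7, 3).

Solutions (with |y| ≤ 30): (7, 3).


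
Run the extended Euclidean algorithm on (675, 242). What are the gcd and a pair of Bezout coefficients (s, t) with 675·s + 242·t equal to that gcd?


Euclidean algorithm on (675, 242) — divide until remainder is 0:
  675 = 2 · 242 + 191
  242 = 1 · 191 + 51
  191 = 3 · 51 + 38
  51 = 1 · 38 + 13
  38 = 2 · 13 + 12
  13 = 1 · 12 + 1
  12 = 12 · 1 + 0
gcd(675, 242) = 1.
Track Bezout coefficients alongside the remainders: start with r₀ = 675 = a·1 + b·0 (s = 1, t = 0) and r₁ = 242 = a·0 + b·1 (s = 0, t = 1); each new remainder r_{k+1} = r_{k-1} − q_k·r_k inherits s_{k+1} = s_{k-1} − q_k·s_k, t_{k+1} = t_{k-1} − q_k·t_k, so r_k = a·s_k + b·t_k at every step:
  q = 2: r = 191, s = 1 − 2·0 = 1, t = 0 − 2·1 = -2  (check: 675·1 + 242·(-2) = 191)
  q = 1: r = 51, s = 0 − 1·1 = -1, t = 1 − 1·(-2) = 3  (check: 675·(-1) + 242·3 = 51)
  q = 3: r = 38, s = 1 − 3·(-1) = 4, t = -2 − 3·3 = -11  (check: 675·4 + 242·(-11) = 38)
  q = 1: r = 13, s = -1 − 1·4 = -5, t = 3 − 1·(-11) = 14  (check: 675·(-5) + 242·14 = 13)
  q = 2: r = 12, s = 4 − 2·(-5) = 14, t = -11 − 2·14 = -39  (check: 675·14 + 242·(-39) = 12)
  q = 1: r = 1, s = -5 − 1·14 = -19, t = 14 − 1·(-39) = 53  (check: 675·(-19) + 242·53 = 1)
The row with r = 1 (the gcd) gives the Bezout coefficients s = -19, t = 53.
Result: 675 · (-19) + 242 · (53) = 1.

gcd(675, 242) = 1; s = -19, t = 53 (check: 675·(-19) + 242·53 = 1).


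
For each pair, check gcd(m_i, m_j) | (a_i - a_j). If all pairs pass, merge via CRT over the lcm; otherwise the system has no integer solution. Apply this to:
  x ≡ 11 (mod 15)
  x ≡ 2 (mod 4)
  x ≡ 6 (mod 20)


Moduli 15, 4, 20 are not pairwise coprime, so CRT works modulo lcm(m_i) when all pairwise compatibility conditions hold.
Pairwise compatibility: gcd(m_i, m_j) must divide a_i - a_j for every pair.
Merge one congruence at a time:
  Start: x ≡ 11 (mod 15).
  Combine with x ≡ 2 (mod 4): gcd(15, 4) = 1; 2 - 11 = -9, which IS divisible by 1, so compatible.
    Write x = 11 + 15·t and substitute into x ≡ 2 (mod 4): 15·t ≡ 2 − 11 = -9 (mod 4).
    Reduce coefficients mod 4: 3·t ≡ 3 (mod 4).
    The inverse of 3 mod 4 is 3 (since 3·3 = 9 = 2·4 + 1), so t ≡ 3·3 = 9 ≡ 1 (mod 4).
    Then x = 11 + 15·1 = 26, valid modulo lcm(15, 4) = 60: x ≡ 26 (mod 60).
  Combine with x ≡ 6 (mod 20): gcd(60, 20) = 20; 6 - 26 = -20, which IS divisible by 20, so compatible.
    Write x = 26 + 60·t and substitute into x ≡ 6 (mod 20): 60·t ≡ 6 − 26 = -20 (mod 20).
    Divide the congruence (and modulus) by g = 20: 3·t ≡ -1 (mod 1).
    Modulo 1 every t works; take t = 0.
    Then x = 26 + 60·0 = 26, valid modulo lcm(60, 20) = 60: x ≡ 26 (mod 60).
Verify: 26 mod 15 = 11, 26 mod 4 = 2, 26 mod 20 = 6.

x ≡ 26 (mod 60).


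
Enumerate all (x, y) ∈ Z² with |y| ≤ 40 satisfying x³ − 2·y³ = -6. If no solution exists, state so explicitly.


The equation is x³ - 2y³ = -6. For fixed y, x³ = 2·y³ − 6, so a solution requires the RHS to be a perfect cube.
Strategy: iterate y from -40 to 40, compute RHS = 2·y³ − 6, and check whether it is a (positive or negative) perfect cube.
Check small values of y:
  y = 0: RHS = -6 is not a perfect cube.
  y = 1: RHS = -4 is not a perfect cube.
  y = -1: RHS = -8 = (-2)³ ⇒ x = -2 works.
  y = 2: RHS = 10 is not a perfect cube.
  y = -2: RHS = -22 is not a perfect cube.
  y = 3: RHS = 48 is not a perfect cube.
  y = -3: RHS = -60 is not a perfect cube.
Continuing the search up to |y| = 40 finds no further solutions beyond those listed.
Collected solutions: (-2, -1).

Solutions (with |y| ≤ 40): (-2, -1).


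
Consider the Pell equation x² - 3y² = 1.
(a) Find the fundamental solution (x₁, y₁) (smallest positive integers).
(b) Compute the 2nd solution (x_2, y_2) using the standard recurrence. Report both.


Step 1: Find the fundamental solution (x₁, y₁) of x² - 3y² = 1.
  Expand √3 as a continued fraction. a₀ = ⌊√3⌋ = 1; iterate m_{k+1} = d_k·a_k − m_k, d_{k+1} = (3 − m_{k+1}²)/d_k, a_{k+1} = ⌊(a₀ + m_{k+1})/d_{k+1}⌋ (starting m₀ = 0, d₀ = 1), with convergents p_k = a_k·p_{k-1} + p_{k-2}, q_k = a_k·q_{k-1} + q_{k-2} (p₋₁ = 1, q₋₁ = 0):
  k = 0: a₀ = 1; p₀/q₀ = 1/1; p₀² − 3·q₀² = 1 − 3 = -2.
  k = 1: m = 1, d = 2, a = ⌊(1 + 1)/2⌋ = 1; p/q = (1·1 + 1)/(1·1 + 0) = 2/1; p² − 3·q² = 4 − 3 = 1.
  The first convergent with p² − 3·q² = 1 gives the fundamental solution (x₁, y₁) = (2, 1).
Step 2: Apply the recurrence (x_{n+1}, y_{n+1}) = (x₁x_n + 3y₁y_n, x₁y_n + y₁x_n) repeatedly.
  From (x_1, y_1) = (2, 1): x_2 = 2·2 + 3·1·1 = 7; y_2 = 2·1 + 1·2 = 4.
Step 3: Verify x_2² - 3·y_2² = 49 - 48 = 1 (should be 1). ✓

(x_1, y_1) = (2, 1); (x_2, y_2) = (7, 4).


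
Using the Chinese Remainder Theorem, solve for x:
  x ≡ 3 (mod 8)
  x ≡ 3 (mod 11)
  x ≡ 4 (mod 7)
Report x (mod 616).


Moduli 8, 11, 7 are pairwise coprime; by CRT there is a unique solution modulo M = 8 · 11 · 7 = 616.
Solve pairwise, accumulating the modulus:
  Start with x ≡ 3 (mod 8).
  Combine with x ≡ 3 (mod 11): since gcd(8, 11) = 1, we get a unique residue mod 88.
    Write x = 3 + 8·t and substitute into x ≡ 3 (mod 11): 8·t ≡ 3 − 3 = 0 (mod 11).
    The inverse of 8 mod 11 is 7 (since 8·7 = 56 = 5·11 + 1), so t ≡ 7·0 = 0 ≡ 0 (mod 11).
    Then x = 3 + 8·0 = 3, valid modulo lcm(8, 11) = 88: x ≡ 3 (mod 88).
  Combine with x ≡ 4 (mod 7): since gcd(88, 7) = 1, we get a unique residue mod 616.
    Write x = 3 + 88·t and substitute into x ≡ 4 (mod 7): 88·t ≡ 4 − 3 = 1 (mod 7).
    Reduce coefficients mod 7: 4·t ≡ 1 (mod 7).
    The inverse of 4 mod 7 is 2 (since 4·2 = 8 = 1·7 + 1), so t ≡ 2·1 = 2 ≡ 2 (mod 7).
    Then x = 3 + 88·2 = 179, valid modulo lcm(88, 7) = 616: x ≡ 179 (mod 616).
Verify: 179 mod 8 = 3 ✓, 179 mod 11 = 3 ✓, 179 mod 7 = 4 ✓.

x ≡ 179 (mod 616).


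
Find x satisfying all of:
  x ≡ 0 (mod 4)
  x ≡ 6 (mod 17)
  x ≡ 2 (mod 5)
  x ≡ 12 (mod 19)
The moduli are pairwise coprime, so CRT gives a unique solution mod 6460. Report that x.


Product of moduli M = 4 · 17 · 5 · 19 = 6460.
Merge one congruence at a time:
  Start: x ≡ 0 (mod 4).
  Combine with x ≡ 6 (mod 17); new modulus lcm = 68.
    Write x = 0 + 4·t and substitute into x ≡ 6 (mod 17): 4·t ≡ 6 − 0 = 6 (mod 17).
    The inverse of 4 mod 17 is 13 (since 4·13 = 52 = 3·17 + 1), so t ≡ 13·6 = 78 ≡ 10 (mod 17).
    Then x = 0 + 4·10 = 40, valid modulo lcm(4, 17) = 68: x ≡ 40 (mod 68).
  Combine with x ≡ 2 (mod 5); new modulus lcm = 340.
    Write x = 40 + 68·t and substitute into x ≡ 2 (mod 5): 68·t ≡ 2 − 40 = -38 (mod 5).
    Reduce coefficients mod 5: 3·t ≡ 2 (mod 5).
    The inverse of 3 mod 5 is 2 (since 3·2 = 6 = 1·5 + 1), so t ≡ 2·2 = 4 ≡ 4 (mod 5).
    Then x = 40 + 68·4 = 312, valid modulo lcm(68, 5) = 340: x ≡ 312 (mod 340).
  Combine with x ≡ 12 (mod 19); new modulus lcm = 6460.
    Write x = 312 + 340·t and substitute into x ≡ 12 (mod 19): 340·t ≡ 12 − 312 = -300 (mod 19).
    Reduce coefficients mod 19: 17·t ≡ 4 (mod 19).
    The inverse of 17 mod 19 is 9 (since 17·9 = 153 = 8·19 + 1), so t ≡ 9·4 = 36 ≡ 17 (mod 19).
    Then x = 312 + 340·17 = 6092, valid modulo lcm(340, 19) = 6460: x ≡ 6092 (mod 6460).
Verify against each original: 6092 mod 4 = 0, 6092 mod 17 = 6, 6092 mod 5 = 2, 6092 mod 19 = 12.

x ≡ 6092 (mod 6460).


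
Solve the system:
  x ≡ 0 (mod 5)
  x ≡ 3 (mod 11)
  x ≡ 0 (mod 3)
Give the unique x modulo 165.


Moduli 5, 11, 3 are pairwise coprime; by CRT there is a unique solution modulo M = 5 · 11 · 3 = 165.
Solve pairwise, accumulating the modulus:
  Start with x ≡ 0 (mod 5).
  Combine with x ≡ 3 (mod 11): since gcd(5, 11) = 1, we get a unique residue mod 55.
    Write x = 0 + 5·t and substitute into x ≡ 3 (mod 11): 5·t ≡ 3 − 0 = 3 (mod 11).
    The inverse of 5 mod 11 is 9 (since 5·9 = 45 = 4·11 + 1), so t ≡ 9·3 = 27 ≡ 5 (mod 11).
    Then x = 0 + 5·5 = 25, valid modulo lcm(5, 11) = 55: x ≡ 25 (mod 55).
  Combine with x ≡ 0 (mod 3): since gcd(55, 3) = 1, we get a unique residue mod 165.
    Write x = 25 + 55·t and substitute into x ≡ 0 (mod 3): 55·t ≡ 0 − 25 = -25 (mod 3).
    Reduce coefficients mod 3: 1·t ≡ 2 (mod 3).
    So t ≡ 2 (mod 3).
    Then x = 25 + 55·2 = 135, valid modulo lcm(55, 3) = 165: x ≡ 135 (mod 165).
Verify: 135 mod 5 = 0 ✓, 135 mod 11 = 3 ✓, 135 mod 3 = 0 ✓.

x ≡ 135 (mod 165).


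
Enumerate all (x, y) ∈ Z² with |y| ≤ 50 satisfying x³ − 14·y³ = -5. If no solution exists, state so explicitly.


The equation is x³ - 14y³ = -5. For fixed y, x³ = 14·y³ − 5, so a solution requires the RHS to be a perfect cube.
Strategy: iterate y from -50 to 50, compute RHS = 14·y³ − 5, and check whether it is a (positive or negative) perfect cube.
Check small values of y:
  y = 0: RHS = -5 is not a perfect cube.
  y = 1: RHS = 9 is not a perfect cube.
  y = -1: RHS = -19 is not a perfect cube.
  y = 2: RHS = 107 is not a perfect cube.
  y = -2: RHS = -117 is not a perfect cube.
  y = 3: RHS = 373 is not a perfect cube.
  y = -3: RHS = -383 is not a perfect cube.
Continuing the search up to |y| = 50 finds no solutions either.
No (x, y) in the scanned range satisfies the equation.

No integer solutions with |y| ≤ 50.


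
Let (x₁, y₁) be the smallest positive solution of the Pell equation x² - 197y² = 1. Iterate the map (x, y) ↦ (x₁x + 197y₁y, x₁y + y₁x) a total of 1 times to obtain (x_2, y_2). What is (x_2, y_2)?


Step 1: Find the fundamental solution (x₁, y₁) of x² - 197y² = 1.
  Expand √197 as a continued fraction. a₀ = ⌊√197⌋ = 14; iterate m_{k+1} = d_k·a_k − m_k, d_{k+1} = (197 − m_{k+1}²)/d_k, a_{k+1} = ⌊(a₀ + m_{k+1})/d_{k+1}⌋ (starting m₀ = 0, d₀ = 1), with convergents p_k = a_k·p_{k-1} + p_{k-2}, q_k = a_k·q_{k-1} + q_{k-2} (p₋₁ = 1, q₋₁ = 0):
  k = 0: a₀ = 14; p₀/q₀ = 14/1; p₀² − 197·q₀² = 196 − 197 = -1.
  k = 1: m = 14, d = 1, a = ⌊(14 + 14)/1⌋ = 28; p/q = (28·14 + 1)/(28·1 + 0) = 393/28; p² − 197·q² = 154449 − 154448 = 1.
  The first convergent with p² − 197·q² = 1 gives the fundamental solution (x₁, y₁) = (393, 28).
Step 2: Apply the recurrence (x_{n+1}, y_{n+1}) = (x₁x_n + 197y₁y_n, x₁y_n + y₁x_n) repeatedly.
  From (x_1, y_1) = (393, 28): x_2 = 393·393 + 197·28·28 = 308897; y_2 = 393·28 + 28·393 = 22008.
Step 3: Verify x_2² - 197·y_2² = 95417356609 - 95417356608 = 1 (should be 1). ✓

(x_1, y_1) = (393, 28); (x_2, y_2) = (308897, 22008).


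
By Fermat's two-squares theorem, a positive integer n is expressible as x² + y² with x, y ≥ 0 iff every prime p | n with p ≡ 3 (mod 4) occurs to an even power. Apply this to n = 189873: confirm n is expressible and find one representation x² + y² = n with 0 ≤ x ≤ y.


Step 1: Factor n = 189873 = 3^2 · 17^2 · 73.
Step 2: Check the mod-4 condition on each prime factor: 3 ≡ 3 (mod 4), exponent 2 (must be even); 17 ≡ 1 (mod 4), exponent 2; 73 ≡ 1 (mod 4), exponent 1.
All primes ≡ 3 (mod 4) appear to even exponent (or don't appear), so by the two-squares theorem n IS expressible as a sum of two squares.
Step 3: Build a representation. Group n = k² · m with k = 3 and m = 17 · 17 · 73 = 21097 (a product of primes ≡ 1 (mod 4)); a representation of m scales to one of n via (k·x)² + (k·y)² = k²(x² + y²). Each prime p ≡ 1 (mod 4) is itself a sum of two squares; find a² by testing p − a² for a perfect square:
  17: 17 − 1² = 16 = 4² ⇒ 17 = 1² + 4².
  73: 73 − 1² = 72, 73 − 2² = 69, 73 − 3² = 64 = 8² ⇒ 73 = 3² + 8².
  Combine using the Brahmagupta–Fibonacci identity (a² + b²)(c² + d²) = (ac − bd)² + (ad + bc)² = (ac + bd)² + (ad − bc)²:
  17 · 17 = 289: from (1² + 4²)(1² + 4²), take (1·1 − 4·4, 1·4 + 4·1) = (1 − 16, 4 + 4) = (-15, 8); dropping signs (only squares matter) gives (15, 8); check 15² + 8² = 225 + 64 = 289 ✓.
  289 · 73 = 21097: from (15² + 8²)(3² + 8²), take (15·3 − 8·8, 15·8 + 8·3) = (45 − 64, 120 + 24) = (-19, 144); dropping signs (only squares matter) gives (19, 144); check 19² + 144² = 361 + 20736 = 21097 ✓.
  Scale by k = 3: (3·19, 3·144) = (57, 432).
Step 4: Order so x ≤ y and verify: 57² + 432² = 3249 + 186624 = 189873 = n. ✓

n = 189873 = 57² + 432² (one valid representation with x ≤ y).


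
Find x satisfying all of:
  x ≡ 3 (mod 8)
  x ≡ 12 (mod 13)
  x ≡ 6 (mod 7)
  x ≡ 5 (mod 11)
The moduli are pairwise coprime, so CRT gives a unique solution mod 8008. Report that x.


Product of moduli M = 8 · 13 · 7 · 11 = 8008.
Merge one congruence at a time:
  Start: x ≡ 3 (mod 8).
  Combine with x ≡ 12 (mod 13); new modulus lcm = 104.
    Write x = 3 + 8·t and substitute into x ≡ 12 (mod 13): 8·t ≡ 12 − 3 = 9 (mod 13).
    The inverse of 8 mod 13 is 5 (since 8·5 = 40 = 3·13 + 1), so t ≡ 5·9 = 45 ≡ 6 (mod 13).
    Then x = 3 + 8·6 = 51, valid modulo lcm(8, 13) = 104: x ≡ 51 (mod 104).
  Combine with x ≡ 6 (mod 7); new modulus lcm = 728.
    Write x = 51 + 104·t and substitute into x ≡ 6 (mod 7): 104·t ≡ 6 − 51 = -45 (mod 7).
    Reduce coefficients mod 7: 6·t ≡ 4 (mod 7).
    The inverse of 6 mod 7 is 6 (since 6·6 = 36 = 5·7 + 1), so t ≡ 6·4 = 24 ≡ 3 (mod 7).
    Then x = 51 + 104·3 = 363, valid modulo lcm(104, 7) = 728: x ≡ 363 (mod 728).
  Combine with x ≡ 5 (mod 11); new modulus lcm = 8008.
    Write x = 363 + 728·t and substitute into x ≡ 5 (mod 11): 728·t ≡ 5 − 363 = -358 (mod 11).
    Reduce coefficients mod 11: 2·t ≡ 5 (mod 11).
    The inverse of 2 mod 11 is 6 (since 2·6 = 12 = 1·11 + 1), so t ≡ 6·5 = 30 ≡ 8 (mod 11).
    Then x = 363 + 728·8 = 6187, valid modulo lcm(728, 11) = 8008: x ≡ 6187 (mod 8008).
Verify against each original: 6187 mod 8 = 3, 6187 mod 13 = 12, 6187 mod 7 = 6, 6187 mod 11 = 5.

x ≡ 6187 (mod 8008).


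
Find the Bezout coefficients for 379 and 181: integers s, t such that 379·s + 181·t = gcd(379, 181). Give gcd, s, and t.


Euclidean algorithm on (379, 181) — divide until remainder is 0:
  379 = 2 · 181 + 17
  181 = 10 · 17 + 11
  17 = 1 · 11 + 6
  11 = 1 · 6 + 5
  6 = 1 · 5 + 1
  5 = 5 · 1 + 0
gcd(379, 181) = 1.
Track Bezout coefficients alongside the remainders: start with r₀ = 379 = a·1 + b·0 (s = 1, t = 0) and r₁ = 181 = a·0 + b·1 (s = 0, t = 1); each new remainder r_{k+1} = r_{k-1} − q_k·r_k inherits s_{k+1} = s_{k-1} − q_k·s_k, t_{k+1} = t_{k-1} − q_k·t_k, so r_k = a·s_k + b·t_k at every step:
  q = 2: r = 17, s = 1 − 2·0 = 1, t = 0 − 2·1 = -2  (check: 379·1 + 181·(-2) = 17)
  q = 10: r = 11, s = 0 − 10·1 = -10, t = 1 − 10·(-2) = 21  (check: 379·(-10) + 181·21 = 11)
  q = 1: r = 6, s = 1 − 1·(-10) = 11, t = -2 − 1·21 = -23  (check: 379·11 + 181·(-23) = 6)
  q = 1: r = 5, s = -10 − 1·11 = -21, t = 21 − 1·(-23) = 44  (check: 379·(-21) + 181·44 = 5)
  q = 1: r = 1, s = 11 − 1·(-21) = 32, t = -23 − 1·44 = -67  (check: 379·32 + 181·(-67) = 1)
The row with r = 1 (the gcd) gives the Bezout coefficients s = 32, t = -67.
Result: 379 · (32) + 181 · (-67) = 1.

gcd(379, 181) = 1; s = 32, t = -67 (check: 379·32 + 181·(-67) = 1).


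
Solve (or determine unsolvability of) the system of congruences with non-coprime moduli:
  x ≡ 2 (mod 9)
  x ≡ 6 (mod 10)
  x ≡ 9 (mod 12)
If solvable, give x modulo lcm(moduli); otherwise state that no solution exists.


Moduli 9, 10, 12 are not pairwise coprime, so CRT works modulo lcm(m_i) when all pairwise compatibility conditions hold.
Pairwise compatibility: gcd(m_i, m_j) must divide a_i - a_j for every pair.
Merge one congruence at a time:
  Start: x ≡ 2 (mod 9).
  Combine with x ≡ 6 (mod 10): gcd(9, 10) = 1; 6 - 2 = 4, which IS divisible by 1, so compatible.
    Write x = 2 + 9·t and substitute into x ≡ 6 (mod 10): 9·t ≡ 6 − 2 = 4 (mod 10).
    The inverse of 9 mod 10 is 9 (since 9·9 = 81 = 8·10 + 1), so t ≡ 9·4 = 36 ≡ 6 (mod 10).
    Then x = 2 + 9·6 = 56, valid modulo lcm(9, 10) = 90: x ≡ 56 (mod 90).
  Combine with x ≡ 9 (mod 12): gcd(90, 12) = 6, and 9 - 56 = -47 is NOT divisible by 6.
    ⇒ system is inconsistent (no integer solution).

No solution (the system is inconsistent).


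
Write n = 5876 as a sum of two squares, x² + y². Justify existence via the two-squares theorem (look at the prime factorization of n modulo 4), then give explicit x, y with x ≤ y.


Step 1: Factor n = 5876 = 2^2 · 13 · 113.
Step 2: Check the mod-4 condition on each prime factor: 2 = 2 (special); 13 ≡ 1 (mod 4), exponent 1; 113 ≡ 1 (mod 4), exponent 1.
All primes ≡ 3 (mod 4) appear to even exponent (or don't appear), so by the two-squares theorem n IS expressible as a sum of two squares.
Step 3: Build a representation. Group n = k² · m with k = 2 and m = 13 · 113 = 1469 (a product of primes ≡ 1 (mod 4)); a representation of m scales to one of n via (k·x)² + (k·y)² = k²(x² + y²). Each prime p ≡ 1 (mod 4) is itself a sum of two squares; find a² by testing p − a² for a perfect square:
  13: 13 − 1² = 12, 13 − 2² = 9 = 3² ⇒ 13 = 2² + 3².
  113: 113 − 1² = 112, 113 − 2² = 109, 113 − 3² = 104, 113 − 4² = 97, 113 − 5² = 88, 113 − 6² = 77, 113 − 7² = 64 = 8² ⇒ 113 = 7² + 8².
  Combine using the Brahmagupta–Fibonacci identity (a² + b²)(c² + d²) = (ac − bd)² + (ad + bc)² = (ac + bd)² + (ad − bc)²:
  13 · 113 = 1469: from (2² + 3²)(7² + 8²), take (2·7 − 3·8, 2·8 + 3·7) = (14 − 24, 16 + 21) = (-10, 37); dropping signs (only squares matter) gives (10, 37); check 10² + 37² = 100 + 1369 = 1469 ✓.
  Scale by k = 2: (2·10, 2·37) = (20, 74).
Step 4: Order so x ≤ y and verify: 20² + 74² = 400 + 5476 = 5876 = n. ✓

n = 5876 = 20² + 74² (one valid representation with x ≤ y).


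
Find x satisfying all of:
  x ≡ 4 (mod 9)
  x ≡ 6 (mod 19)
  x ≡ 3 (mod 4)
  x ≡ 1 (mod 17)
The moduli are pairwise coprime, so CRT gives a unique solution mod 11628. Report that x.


Product of moduli M = 9 · 19 · 4 · 17 = 11628.
Merge one congruence at a time:
  Start: x ≡ 4 (mod 9).
  Combine with x ≡ 6 (mod 19); new modulus lcm = 171.
    Write x = 4 + 9·t and substitute into x ≡ 6 (mod 19): 9·t ≡ 6 − 4 = 2 (mod 19).
    The inverse of 9 mod 19 is 17 (since 9·17 = 153 = 8·19 + 1), so t ≡ 17·2 = 34 ≡ 15 (mod 19).
    Then x = 4 + 9·15 = 139, valid modulo lcm(9, 19) = 171: x ≡ 139 (mod 171).
  Combine with x ≡ 3 (mod 4); new modulus lcm = 684.
    Write x = 139 + 171·t and substitute into x ≡ 3 (mod 4): 171·t ≡ 3 − 139 = -136 (mod 4).
    Reduce coefficients mod 4: 3·t ≡ 0 (mod 4).
    The inverse of 3 mod 4 is 3 (since 3·3 = 9 = 2·4 + 1), so t ≡ 3·0 = 0 ≡ 0 (mod 4).
    Then x = 139 + 171·0 = 139, valid modulo lcm(171, 4) = 684: x ≡ 139 (mod 684).
  Combine with x ≡ 1 (mod 17); new modulus lcm = 11628.
    Write x = 139 + 684·t and substitute into x ≡ 1 (mod 17): 684·t ≡ 1 − 139 = -138 (mod 17).
    Reduce coefficients mod 17: 4·t ≡ 15 (mod 17).
    The inverse of 4 mod 17 is 13 (since 4·13 = 52 = 3·17 + 1), so t ≡ 13·15 = 195 ≡ 8 (mod 17).
    Then x = 139 + 684·8 = 5611, valid modulo lcm(684, 17) = 11628: x ≡ 5611 (mod 11628).
Verify against each original: 5611 mod 9 = 4, 5611 mod 19 = 6, 5611 mod 4 = 3, 5611 mod 17 = 1.

x ≡ 5611 (mod 11628).


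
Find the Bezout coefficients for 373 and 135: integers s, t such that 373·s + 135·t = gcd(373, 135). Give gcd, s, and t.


Euclidean algorithm on (373, 135) — divide until remainder is 0:
  373 = 2 · 135 + 103
  135 = 1 · 103 + 32
  103 = 3 · 32 + 7
  32 = 4 · 7 + 4
  7 = 1 · 4 + 3
  4 = 1 · 3 + 1
  3 = 3 · 1 + 0
gcd(373, 135) = 1.
Track Bezout coefficients alongside the remainders: start with r₀ = 373 = a·1 + b·0 (s = 1, t = 0) and r₁ = 135 = a·0 + b·1 (s = 0, t = 1); each new remainder r_{k+1} = r_{k-1} − q_k·r_k inherits s_{k+1} = s_{k-1} − q_k·s_k, t_{k+1} = t_{k-1} − q_k·t_k, so r_k = a·s_k + b·t_k at every step:
  q = 2: r = 103, s = 1 − 2·0 = 1, t = 0 − 2·1 = -2  (check: 373·1 + 135·(-2) = 103)
  q = 1: r = 32, s = 0 − 1·1 = -1, t = 1 − 1·(-2) = 3  (check: 373·(-1) + 135·3 = 32)
  q = 3: r = 7, s = 1 − 3·(-1) = 4, t = -2 − 3·3 = -11  (check: 373·4 + 135·(-11) = 7)
  q = 4: r = 4, s = -1 − 4·4 = -17, t = 3 − 4·(-11) = 47  (check: 373·(-17) + 135·47 = 4)
  q = 1: r = 3, s = 4 − 1·(-17) = 21, t = -11 − 1·47 = -58  (check: 373·21 + 135·(-58) = 3)
  q = 1: r = 1, s = -17 − 1·21 = -38, t = 47 − 1·(-58) = 105  (check: 373·(-38) + 135·105 = 1)
The row with r = 1 (the gcd) gives the Bezout coefficients s = -38, t = 105.
Result: 373 · (-38) + 135 · (105) = 1.

gcd(373, 135) = 1; s = -38, t = 105 (check: 373·(-38) + 135·105 = 1).


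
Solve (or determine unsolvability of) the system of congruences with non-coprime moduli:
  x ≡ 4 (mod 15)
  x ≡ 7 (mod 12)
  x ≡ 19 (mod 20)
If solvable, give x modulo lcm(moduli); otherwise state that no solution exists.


Moduli 15, 12, 20 are not pairwise coprime, so CRT works modulo lcm(m_i) when all pairwise compatibility conditions hold.
Pairwise compatibility: gcd(m_i, m_j) must divide a_i - a_j for every pair.
Merge one congruence at a time:
  Start: x ≡ 4 (mod 15).
  Combine with x ≡ 7 (mod 12): gcd(15, 12) = 3; 7 - 4 = 3, which IS divisible by 3, so compatible.
    Write x = 4 + 15·t and substitute into x ≡ 7 (mod 12): 15·t ≡ 7 − 4 = 3 (mod 12).
    Divide the congruence (and modulus) by g = 3: 5·t ≡ 1 (mod 4).
    Reduce coefficients mod 4: 1·t ≡ 1 (mod 4).
    So t ≡ 1 (mod 4).
    Then x = 4 + 15·1 = 19, valid modulo lcm(15, 12) = 60: x ≡ 19 (mod 60).
  Combine with x ≡ 19 (mod 20): gcd(60, 20) = 20; 19 - 19 = 0, which IS divisible by 20, so compatible.
    Write x = 19 + 60·t and substitute into x ≡ 19 (mod 20): 60·t ≡ 19 − 19 = 0 (mod 20).
    Divide the congruence (and modulus) by g = 20: 3·t ≡ 0 (mod 1).
    Modulo 1 every t works; take t = 0.
    Then x = 19 + 60·0 = 19, valid modulo lcm(60, 20) = 60: x ≡ 19 (mod 60).
Verify: 19 mod 15 = 4, 19 mod 12 = 7, 19 mod 20 = 19.

x ≡ 19 (mod 60).


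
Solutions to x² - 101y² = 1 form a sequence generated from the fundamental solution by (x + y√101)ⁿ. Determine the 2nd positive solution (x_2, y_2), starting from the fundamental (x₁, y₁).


Step 1: Find the fundamental solution (x₁, y₁) of x² - 101y² = 1.
  Expand √101 as a continued fraction. a₀ = ⌊√101⌋ = 10; iterate m_{k+1} = d_k·a_k − m_k, d_{k+1} = (101 − m_{k+1}²)/d_k, a_{k+1} = ⌊(a₀ + m_{k+1})/d_{k+1}⌋ (starting m₀ = 0, d₀ = 1), with convergents p_k = a_k·p_{k-1} + p_{k-2}, q_k = a_k·q_{k-1} + q_{k-2} (p₋₁ = 1, q₋₁ = 0):
  k = 0: a₀ = 10; p₀/q₀ = 10/1; p₀² − 101·q₀² = 100 − 101 = -1.
  k = 1: m = 10, d = 1, a = ⌊(10 + 10)/1⌋ = 20; p/q = (20·10 + 1)/(20·1 + 0) = 201/20; p² − 101·q² = 40401 − 40400 = 1.
  The first convergent with p² − 101·q² = 1 gives the fundamental solution (x₁, y₁) = (201, 20).
Step 2: Apply the recurrence (x_{n+1}, y_{n+1}) = (x₁x_n + 101y₁y_n, x₁y_n + y₁x_n) repeatedly.
  From (x_1, y_1) = (201, 20): x_2 = 201·201 + 101·20·20 = 80801; y_2 = 201·20 + 20·201 = 8040.
Step 3: Verify x_2² - 101·y_2² = 6528801601 - 6528801600 = 1 (should be 1). ✓

(x_1, y_1) = (201, 20); (x_2, y_2) = (80801, 8040).


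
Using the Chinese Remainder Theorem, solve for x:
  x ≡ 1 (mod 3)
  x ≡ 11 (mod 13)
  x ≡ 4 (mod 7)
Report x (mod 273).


Moduli 3, 13, 7 are pairwise coprime; by CRT there is a unique solution modulo M = 3 · 13 · 7 = 273.
Solve pairwise, accumulating the modulus:
  Start with x ≡ 1 (mod 3).
  Combine with x ≡ 11 (mod 13): since gcd(3, 13) = 1, we get a unique residue mod 39.
    Write x = 1 + 3·t and substitute into x ≡ 11 (mod 13): 3·t ≡ 11 − 1 = 10 (mod 13).
    The inverse of 3 mod 13 is 9 (since 3·9 = 27 = 2·13 + 1), so t ≡ 9·10 = 90 ≡ 12 (mod 13).
    Then x = 1 + 3·12 = 37, valid modulo lcm(3, 13) = 39: x ≡ 37 (mod 39).
  Combine with x ≡ 4 (mod 7): since gcd(39, 7) = 1, we get a unique residue mod 273.
    Write x = 37 + 39·t and substitute into x ≡ 4 (mod 7): 39·t ≡ 4 − 37 = -33 (mod 7).
    Reduce coefficients mod 7: 4·t ≡ 2 (mod 7).
    The inverse of 4 mod 7 is 2 (since 4·2 = 8 = 1·7 + 1), so t ≡ 2·2 = 4 ≡ 4 (mod 7).
    Then x = 37 + 39·4 = 193, valid modulo lcm(39, 7) = 273: x ≡ 193 (mod 273).
Verify: 193 mod 3 = 1 ✓, 193 mod 13 = 11 ✓, 193 mod 7 = 4 ✓.

x ≡ 193 (mod 273).


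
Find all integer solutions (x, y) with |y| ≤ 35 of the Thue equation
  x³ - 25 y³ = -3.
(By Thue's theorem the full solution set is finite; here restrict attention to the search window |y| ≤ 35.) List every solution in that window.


The equation is x³ - 25y³ = -3. For fixed y, x³ = 25·y³ − 3, so a solution requires the RHS to be a perfect cube.
Strategy: iterate y from -35 to 35, compute RHS = 25·y³ − 3, and check whether it is a (positive or negative) perfect cube.
Check small values of y:
  y = 0: RHS = -3 is not a perfect cube.
  y = 1: RHS = 22 is not a perfect cube.
  y = -1: RHS = -28 is not a perfect cube.
  y = 2: RHS = 197 is not a perfect cube.
  y = -2: RHS = -203 is not a perfect cube.
  y = 3: RHS = 672 is not a perfect cube.
  y = -3: RHS = -678 is not a perfect cube.
Continuing the search up to |y| = 35 finds no solutions either.
No (x, y) in the scanned range satisfies the equation.

No integer solutions with |y| ≤ 35.


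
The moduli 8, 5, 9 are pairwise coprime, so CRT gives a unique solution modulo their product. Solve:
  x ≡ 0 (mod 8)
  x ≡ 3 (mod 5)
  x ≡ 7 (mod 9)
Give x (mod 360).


Moduli 8, 5, 9 are pairwise coprime; by CRT there is a unique solution modulo M = 8 · 5 · 9 = 360.
Solve pairwise, accumulating the modulus:
  Start with x ≡ 0 (mod 8).
  Combine with x ≡ 3 (mod 5): since gcd(8, 5) = 1, we get a unique residue mod 40.
    Write x = 0 + 8·t and substitute into x ≡ 3 (mod 5): 8·t ≡ 3 − 0 = 3 (mod 5).
    Reduce coefficients mod 5: 3·t ≡ 3 (mod 5).
    The inverse of 3 mod 5 is 2 (since 3·2 = 6 = 1·5 + 1), so t ≡ 2·3 = 6 ≡ 1 (mod 5).
    Then x = 0 + 8·1 = 8, valid modulo lcm(8, 5) = 40: x ≡ 8 (mod 40).
  Combine with x ≡ 7 (mod 9): since gcd(40, 9) = 1, we get a unique residue mod 360.
    Write x = 8 + 40·t and substitute into x ≡ 7 (mod 9): 40·t ≡ 7 − 8 = -1 (mod 9).
    Reduce coefficients mod 9: 4·t ≡ 8 (mod 9).
    The inverse of 4 mod 9 is 7 (since 4·7 = 28 = 3·9 + 1), so t ≡ 7·8 = 56 ≡ 2 (mod 9).
    Then x = 8 + 40·2 = 88, valid modulo lcm(40, 9) = 360: x ≡ 88 (mod 360).
Verify: 88 mod 8 = 0 ✓, 88 mod 5 = 3 ✓, 88 mod 9 = 7 ✓.

x ≡ 88 (mod 360).


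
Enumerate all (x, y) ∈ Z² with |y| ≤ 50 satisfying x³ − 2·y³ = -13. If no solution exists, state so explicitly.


The equation is x³ - 2y³ = -13. For fixed y, x³ = 2·y³ − 13, so a solution requires the RHS to be a perfect cube.
Strategy: iterate y from -50 to 50, compute RHS = 2·y³ − 13, and check whether it is a (positive or negative) perfect cube.
Check small values of y:
  y = 0: RHS = -13 is not a perfect cube.
  y = 1: RHS = -11 is not a perfect cube.
  y = -1: RHS = -15 is not a perfect cube.
  y = 2: RHS = 3 is not a perfect cube.
  y = -2: RHS = -29 is not a perfect cube.
  y = 3: RHS = 41 is not a perfect cube.
  y = -3: RHS = -67 is not a perfect cube.
Continuing the search up to |y| = 50 finds no solutions either.
No (x, y) in the scanned range satisfies the equation.

No integer solutions with |y| ≤ 50.


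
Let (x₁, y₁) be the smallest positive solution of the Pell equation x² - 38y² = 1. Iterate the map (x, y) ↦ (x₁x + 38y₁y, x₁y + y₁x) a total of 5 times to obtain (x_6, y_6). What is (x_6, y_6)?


Step 1: Find the fundamental solution (x₁, y₁) of x² - 38y² = 1.
  Expand √38 as a continued fraction. a₀ = ⌊√38⌋ = 6; iterate m_{k+1} = d_k·a_k − m_k, d_{k+1} = (38 − m_{k+1}²)/d_k, a_{k+1} = ⌊(a₀ + m_{k+1})/d_{k+1}⌋ (starting m₀ = 0, d₀ = 1), with convergents p_k = a_k·p_{k-1} + p_{k-2}, q_k = a_k·q_{k-1} + q_{k-2} (p₋₁ = 1, q₋₁ = 0):
  k = 0: a₀ = 6; p₀/q₀ = 6/1; p₀² − 38·q₀² = 36 − 38 = -2.
  k = 1: m = 6, d = 2, a = ⌊(6 + 6)/2⌋ = 6; p/q = (6·6 + 1)/(6·1 + 0) = 37/6; p² − 38·q² = 1369 − 1368 = 1.
  The first convergent with p² − 38·q² = 1 gives the fundamental solution (x₁, y₁) = (37, 6).
Step 2: Apply the recurrence (x_{n+1}, y_{n+1}) = (x₁x_n + 38y₁y_n, x₁y_n + y₁x_n) repeatedly.
  From (x_1, y_1) = (37, 6): x_2 = 37·37 + 38·6·6 = 2737; y_2 = 37·6 + 6·37 = 444.
  From (x_2, y_2) = (2737, 444): x_3 = 37·2737 + 38·6·444 = 202501; y_3 = 37·444 + 6·2737 = 32850.
  From (x_3, y_3) = (202501, 32850): x_4 = 37·202501 + 38·6·32850 = 14982337; y_4 = 37·32850 + 6·202501 = 2430456.
  From (x_4, y_4) = (14982337, 2430456): x_5 = 37·14982337 + 38·6·2430456 = 1108490437; y_5 = 37·2430456 + 6·14982337 = 179820894.
  From (x_5, y_5) = (1108490437, 179820894): x_6 = 37·1108490437 + 38·6·179820894 = 82013310001; y_6 = 37·179820894 + 6·1108490437 = 13304315700.
Step 3: Verify x_6² - 38·y_6² = 6726183017320126620001 - 6726183017320126620000 = 1 (should be 1). ✓

(x_1, y_1) = (37, 6); (x_6, y_6) = (82013310001, 13304315700).


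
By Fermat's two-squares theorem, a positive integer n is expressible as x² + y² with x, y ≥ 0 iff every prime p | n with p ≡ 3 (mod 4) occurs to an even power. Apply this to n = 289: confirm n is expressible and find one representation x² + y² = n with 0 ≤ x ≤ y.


Step 1: Factor n = 289 = 17^2.
Step 2: Check the mod-4 condition on each prime factor: 17 ≡ 1 (mod 4), exponent 2.
All primes ≡ 3 (mod 4) appear to even exponent (or don't appear), so by the two-squares theorem n IS expressible as a sum of two squares.
Step 3: Build a representation. Here n = 17 · 17 is a product of primes ≡ 1 (mod 4). Each prime p ≡ 1 (mod 4) is itself a sum of two squares; find a² by testing p − a² for a perfect square:
  17: 17 − 1² = 16 = 4² ⇒ 17 = 1² + 4².
  Combine using the Brahmagupta–Fibonacci identity (a² + b²)(c² + d²) = (ac − bd)² + (ad + bc)² = (ac + bd)² + (ad − bc)²:
  17 · 17 = 289: from (1² + 4²)(1² + 4²), take (1·1 − 4·4, 1·4 + 4·1) = (1 − 16, 4 + 4) = (-15, 8); dropping signs (only squares matter) gives (15, 8); check 15² + 8² = 225 + 64 = 289 ✓.
Step 4: Order so x ≤ y and verify: 8² + 15² = 64 + 225 = 289 = n. ✓

n = 289 = 8² + 15² (one valid representation with x ≤ y).


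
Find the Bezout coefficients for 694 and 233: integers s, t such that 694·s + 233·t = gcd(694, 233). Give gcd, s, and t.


Euclidean algorithm on (694, 233) — divide until remainder is 0:
  694 = 2 · 233 + 228
  233 = 1 · 228 + 5
  228 = 45 · 5 + 3
  5 = 1 · 3 + 2
  3 = 1 · 2 + 1
  2 = 2 · 1 + 0
gcd(694, 233) = 1.
Track Bezout coefficients alongside the remainders: start with r₀ = 694 = a·1 + b·0 (s = 1, t = 0) and r₁ = 233 = a·0 + b·1 (s = 0, t = 1); each new remainder r_{k+1} = r_{k-1} − q_k·r_k inherits s_{k+1} = s_{k-1} − q_k·s_k, t_{k+1} = t_{k-1} − q_k·t_k, so r_k = a·s_k + b·t_k at every step:
  q = 2: r = 228, s = 1 − 2·0 = 1, t = 0 − 2·1 = -2  (check: 694·1 + 233·(-2) = 228)
  q = 1: r = 5, s = 0 − 1·1 = -1, t = 1 − 1·(-2) = 3  (check: 694·(-1) + 233·3 = 5)
  q = 45: r = 3, s = 1 − 45·(-1) = 46, t = -2 − 45·3 = -137  (check: 694·46 + 233·(-137) = 3)
  q = 1: r = 2, s = -1 − 1·46 = -47, t = 3 − 1·(-137) = 140  (check: 694·(-47) + 233·140 = 2)
  q = 1: r = 1, s = 46 − 1·(-47) = 93, t = -137 − 1·140 = -277  (check: 694·93 + 233·(-277) = 1)
The row with r = 1 (the gcd) gives the Bezout coefficients s = 93, t = -277.
Result: 694 · (93) + 233 · (-277) = 1.

gcd(694, 233) = 1; s = 93, t = -277 (check: 694·93 + 233·(-277) = 1).


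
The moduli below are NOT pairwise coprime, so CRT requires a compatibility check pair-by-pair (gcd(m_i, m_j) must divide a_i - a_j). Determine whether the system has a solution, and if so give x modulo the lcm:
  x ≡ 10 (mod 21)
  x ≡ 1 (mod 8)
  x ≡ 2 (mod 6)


Moduli 21, 8, 6 are not pairwise coprime, so CRT works modulo lcm(m_i) when all pairwise compatibility conditions hold.
Pairwise compatibility: gcd(m_i, m_j) must divide a_i - a_j for every pair.
Merge one congruence at a time:
  Start: x ≡ 10 (mod 21).
  Combine with x ≡ 1 (mod 8): gcd(21, 8) = 1; 1 - 10 = -9, which IS divisible by 1, so compatible.
    Write x = 10 + 21·t and substitute into x ≡ 1 (mod 8): 21·t ≡ 1 − 10 = -9 (mod 8).
    Reduce coefficients mod 8: 5·t ≡ 7 (mod 8).
    The inverse of 5 mod 8 is 5 (since 5·5 = 25 = 3·8 + 1), so t ≡ 5·7 = 35 ≡ 3 (mod 8).
    Then x = 10 + 21·3 = 73, valid modulo lcm(21, 8) = 168: x ≡ 73 (mod 168).
  Combine with x ≡ 2 (mod 6): gcd(168, 6) = 6, and 2 - 73 = -71 is NOT divisible by 6.
    ⇒ system is inconsistent (no integer solution).

No solution (the system is inconsistent).


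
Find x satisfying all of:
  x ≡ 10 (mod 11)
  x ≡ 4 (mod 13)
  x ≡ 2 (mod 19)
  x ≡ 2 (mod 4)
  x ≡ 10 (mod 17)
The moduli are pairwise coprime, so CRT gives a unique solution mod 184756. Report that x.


Product of moduli M = 11 · 13 · 19 · 4 · 17 = 184756.
Merge one congruence at a time:
  Start: x ≡ 10 (mod 11).
  Combine with x ≡ 4 (mod 13); new modulus lcm = 143.
    Write x = 10 + 11·t and substitute into x ≡ 4 (mod 13): 11·t ≡ 4 − 10 = -6 (mod 13).
    Reduce coefficients mod 13: 11·t ≡ 7 (mod 13).
    The inverse of 11 mod 13 is 6 (since 11·6 = 66 = 5·13 + 1), so t ≡ 6·7 = 42 ≡ 3 (mod 13).
    Then x = 10 + 11·3 = 43, valid modulo lcm(11, 13) = 143: x ≡ 43 (mod 143).
  Combine with x ≡ 2 (mod 19); new modulus lcm = 2717.
    Write x = 43 + 143·t and substitute into x ≡ 2 (mod 19): 143·t ≡ 2 − 43 = -41 (mod 19).
    Reduce coefficients mod 19: 10·t ≡ 16 (mod 19).
    The inverse of 10 mod 19 is 2 (since 10·2 = 20 = 1·19 + 1), so t ≡ 2·16 = 32 ≡ 13 (mod 19).
    Then x = 43 + 143·13 = 1902, valid modulo lcm(143, 19) = 2717: x ≡ 1902 (mod 2717).
  Combine with x ≡ 2 (mod 4); new modulus lcm = 10868.
    Write x = 1902 + 2717·t and substitute into x ≡ 2 (mod 4): 2717·t ≡ 2 − 1902 = -1900 (mod 4).
    Reduce coefficients mod 4: 1·t ≡ 0 (mod 4).
    So t ≡ 0 (mod 4).
    Then x = 1902 + 2717·0 = 1902, valid modulo lcm(2717, 4) = 10868: x ≡ 1902 (mod 10868).
  Combine with x ≡ 10 (mod 17); new modulus lcm = 184756.
    Write x = 1902 + 10868·t and substitute into x ≡ 10 (mod 17): 10868·t ≡ 10 − 1902 = -1892 (mod 17).
    Reduce coefficients mod 17: 5·t ≡ 12 (mod 17).
    The inverse of 5 mod 17 is 7 (since 5·7 = 35 = 2·17 + 1), so t ≡ 7·12 = 84 ≡ 16 (mod 17).
    Then x = 1902 + 10868·16 = 175790, valid modulo lcm(10868, 17) = 184756: x ≡ 175790 (mod 184756).
Verify against each original: 175790 mod 11 = 10, 175790 mod 13 = 4, 175790 mod 19 = 2, 175790 mod 4 = 2, 175790 mod 17 = 10.

x ≡ 175790 (mod 184756).


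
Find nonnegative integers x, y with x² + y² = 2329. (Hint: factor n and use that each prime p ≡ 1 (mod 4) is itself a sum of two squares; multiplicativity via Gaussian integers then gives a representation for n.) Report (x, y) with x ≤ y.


Step 1: Factor n = 2329 = 17 · 137.
Step 2: Check the mod-4 condition on each prime factor: 17 ≡ 1 (mod 4), exponent 1; 137 ≡ 1 (mod 4), exponent 1.
All primes ≡ 3 (mod 4) appear to even exponent (or don't appear), so by the two-squares theorem n IS expressible as a sum of two squares.
Step 3: Build a representation. Here n = 17 · 137 is a product of primes ≡ 1 (mod 4). Each prime p ≡ 1 (mod 4) is itself a sum of two squares; find a² by testing p − a² for a perfect square:
  17: 17 − 1² = 16 = 4² ⇒ 17 = 1² + 4².
  137: 137 − 1² = 136, 137 − 2² = 133, 137 − 3² = 128, 137 − 4² = 121 = 11² ⇒ 137 = 4² + 11².
  Combine using the Brahmagupta–Fibonacci identity (a² + b²)(c² + d²) = (ac − bd)² + (ad + bc)² = (ac + bd)² + (ad − bc)²:
  17 · 137 = 2329: from (1² + 4²)(4² + 11²), take (1·4 − 4·11, 1·11 + 4·4) = (4 − 44, 11 + 16) = (-40, 27); dropping signs (only squares matter) gives (40, 27); check 40² + 27² = 1600 + 729 = 2329 ✓.
Step 4: Order so x ≤ y and verify: 27² + 40² = 729 + 1600 = 2329 = n. ✓

n = 2329 = 27² + 40² (one valid representation with x ≤ y).
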